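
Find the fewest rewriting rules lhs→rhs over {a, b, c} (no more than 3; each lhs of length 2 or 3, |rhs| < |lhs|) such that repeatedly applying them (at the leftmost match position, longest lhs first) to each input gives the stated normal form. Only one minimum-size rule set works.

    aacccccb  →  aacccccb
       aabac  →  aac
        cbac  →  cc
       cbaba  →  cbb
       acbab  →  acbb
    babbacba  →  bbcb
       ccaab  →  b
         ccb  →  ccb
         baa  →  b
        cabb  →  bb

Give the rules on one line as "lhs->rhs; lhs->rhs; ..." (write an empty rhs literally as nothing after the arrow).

  | aacccccb
  | aabac => aac
  | cbac => cc
  | cbaba => cbba => cbb

ba->b; bac->c; ca->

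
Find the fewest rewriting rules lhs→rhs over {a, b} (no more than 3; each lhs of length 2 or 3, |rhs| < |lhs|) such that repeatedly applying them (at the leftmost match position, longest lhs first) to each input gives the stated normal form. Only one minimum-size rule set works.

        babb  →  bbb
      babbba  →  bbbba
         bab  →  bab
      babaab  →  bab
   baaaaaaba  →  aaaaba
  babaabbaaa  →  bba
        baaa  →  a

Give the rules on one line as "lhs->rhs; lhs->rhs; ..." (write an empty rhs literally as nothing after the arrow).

  | babb => bbb
  | babbba => bbbba
  | bab
  | babaab => bab

abb->bb; baa->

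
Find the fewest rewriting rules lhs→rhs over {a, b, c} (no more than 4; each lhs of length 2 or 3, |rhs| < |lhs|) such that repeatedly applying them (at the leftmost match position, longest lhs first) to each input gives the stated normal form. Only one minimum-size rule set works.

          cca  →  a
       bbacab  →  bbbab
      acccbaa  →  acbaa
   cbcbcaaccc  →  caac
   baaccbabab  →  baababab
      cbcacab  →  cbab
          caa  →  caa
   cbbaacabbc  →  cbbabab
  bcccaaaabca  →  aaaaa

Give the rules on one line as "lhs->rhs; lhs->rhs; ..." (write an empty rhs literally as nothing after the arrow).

aca->ba; bc->; cc->

  | cca => a
  | bbacab => bbbab
  | acccbaa => acbaa
  | cbcbcaaccc => cbcaaccc => caaccc => caac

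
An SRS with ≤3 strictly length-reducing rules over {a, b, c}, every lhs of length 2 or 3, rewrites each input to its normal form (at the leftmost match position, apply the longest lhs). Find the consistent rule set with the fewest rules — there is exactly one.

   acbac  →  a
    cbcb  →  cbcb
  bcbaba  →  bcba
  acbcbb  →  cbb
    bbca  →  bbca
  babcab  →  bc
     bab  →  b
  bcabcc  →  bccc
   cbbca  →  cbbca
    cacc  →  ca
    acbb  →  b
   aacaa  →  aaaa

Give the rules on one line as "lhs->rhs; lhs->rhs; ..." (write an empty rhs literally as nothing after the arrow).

  | acbac => abac => ac => a
  | cbcb
  | bcbaba => bcba
  | acbcbb => abcbb => cbb

ab->; ac->a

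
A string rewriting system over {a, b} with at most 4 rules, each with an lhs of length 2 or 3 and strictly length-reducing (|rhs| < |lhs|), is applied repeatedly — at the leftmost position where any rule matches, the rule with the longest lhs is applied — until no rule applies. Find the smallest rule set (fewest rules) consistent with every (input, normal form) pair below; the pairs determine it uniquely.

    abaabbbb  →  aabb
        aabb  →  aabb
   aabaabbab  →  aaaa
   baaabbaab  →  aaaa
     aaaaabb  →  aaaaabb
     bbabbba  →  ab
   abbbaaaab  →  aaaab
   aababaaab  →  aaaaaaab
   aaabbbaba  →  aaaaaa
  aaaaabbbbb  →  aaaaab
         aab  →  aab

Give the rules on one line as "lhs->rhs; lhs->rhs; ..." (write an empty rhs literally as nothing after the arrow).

  | abaabbbb => aabbbb => aabb
  | aabb
  | aabaabbab => aaabbab => aaabaa => aaaa
  | baaabbaab => aabbaab => aabab => aaaa

ba->; bab->aa; bbb->b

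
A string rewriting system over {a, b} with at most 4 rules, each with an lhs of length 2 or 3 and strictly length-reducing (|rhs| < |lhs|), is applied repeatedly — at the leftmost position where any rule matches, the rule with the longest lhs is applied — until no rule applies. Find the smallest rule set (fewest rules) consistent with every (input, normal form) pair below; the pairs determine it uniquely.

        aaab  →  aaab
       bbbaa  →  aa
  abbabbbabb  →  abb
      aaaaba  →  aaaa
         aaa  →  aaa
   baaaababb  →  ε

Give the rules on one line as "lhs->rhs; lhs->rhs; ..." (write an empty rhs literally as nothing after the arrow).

  | aaab
  | bbbaa => aa
  | abbabbbabb => abbbbabb => ababb => abb
  | aaaaba => aaaa

ba->; baa->b; bbb->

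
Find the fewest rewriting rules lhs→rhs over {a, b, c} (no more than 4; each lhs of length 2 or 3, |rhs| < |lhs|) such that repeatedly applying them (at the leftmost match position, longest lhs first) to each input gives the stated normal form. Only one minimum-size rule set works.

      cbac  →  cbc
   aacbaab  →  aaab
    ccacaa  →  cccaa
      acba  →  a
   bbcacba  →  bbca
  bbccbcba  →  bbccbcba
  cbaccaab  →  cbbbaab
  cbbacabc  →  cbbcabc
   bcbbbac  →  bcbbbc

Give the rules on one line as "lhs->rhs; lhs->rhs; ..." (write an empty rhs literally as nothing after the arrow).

  | cbac => cbc
  | aacbaab => aaab
  | ccacaa => cccaa
  | acba => a

ac->c; acb->; acc->bb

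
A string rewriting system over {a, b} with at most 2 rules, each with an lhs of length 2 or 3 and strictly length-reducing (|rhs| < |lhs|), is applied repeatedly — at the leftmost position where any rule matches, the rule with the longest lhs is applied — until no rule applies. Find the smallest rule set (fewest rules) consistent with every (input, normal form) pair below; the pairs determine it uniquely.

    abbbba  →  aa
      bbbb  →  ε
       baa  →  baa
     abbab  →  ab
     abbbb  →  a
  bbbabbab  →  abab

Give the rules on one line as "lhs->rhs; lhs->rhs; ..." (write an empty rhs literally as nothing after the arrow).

  | abbbba => bba => aa
  | bbbb => abb => ε
  | baa
  | abbab => ab

abb->; bb->a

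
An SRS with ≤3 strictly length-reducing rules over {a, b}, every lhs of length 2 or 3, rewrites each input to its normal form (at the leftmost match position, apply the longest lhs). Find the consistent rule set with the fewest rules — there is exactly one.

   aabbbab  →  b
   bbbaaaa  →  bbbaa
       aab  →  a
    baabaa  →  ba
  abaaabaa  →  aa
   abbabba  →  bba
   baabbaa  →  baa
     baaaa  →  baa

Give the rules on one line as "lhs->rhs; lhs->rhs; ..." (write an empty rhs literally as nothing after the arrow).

  | aabbbab => abbab => bab => b
  | bbbaaaa => bbbaa
  | aab => a
  | baabaa => baaa => ba

aaa->a; ab->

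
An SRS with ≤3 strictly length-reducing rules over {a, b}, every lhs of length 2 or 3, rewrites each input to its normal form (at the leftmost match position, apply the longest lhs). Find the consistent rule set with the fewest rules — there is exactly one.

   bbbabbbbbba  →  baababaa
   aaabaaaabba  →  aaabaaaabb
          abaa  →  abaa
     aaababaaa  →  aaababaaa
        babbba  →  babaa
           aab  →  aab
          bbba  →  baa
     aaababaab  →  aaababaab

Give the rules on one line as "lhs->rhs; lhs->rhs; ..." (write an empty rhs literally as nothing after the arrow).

  | bbbabbbbbba => baabbbbbba => baababbba => baababaa
  | aaabaaaabba => aaabaaaabb
  | abaa
  | aaababaaa

bba->bb; bbb->ba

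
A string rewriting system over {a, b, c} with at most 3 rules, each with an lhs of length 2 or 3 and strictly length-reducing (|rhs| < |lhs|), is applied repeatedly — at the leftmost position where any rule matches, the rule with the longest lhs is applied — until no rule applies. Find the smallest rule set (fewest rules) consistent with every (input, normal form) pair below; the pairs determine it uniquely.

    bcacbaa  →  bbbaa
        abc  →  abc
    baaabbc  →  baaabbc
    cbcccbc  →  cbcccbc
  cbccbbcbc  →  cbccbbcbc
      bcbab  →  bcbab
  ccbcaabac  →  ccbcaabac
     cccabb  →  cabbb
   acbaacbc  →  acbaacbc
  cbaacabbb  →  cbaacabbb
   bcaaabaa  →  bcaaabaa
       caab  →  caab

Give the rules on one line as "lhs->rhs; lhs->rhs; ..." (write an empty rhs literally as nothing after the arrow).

cac->b; cca->ab

  | bcacbaa => bbbaa
  | abc
  | baaabbc
  | cbcccbc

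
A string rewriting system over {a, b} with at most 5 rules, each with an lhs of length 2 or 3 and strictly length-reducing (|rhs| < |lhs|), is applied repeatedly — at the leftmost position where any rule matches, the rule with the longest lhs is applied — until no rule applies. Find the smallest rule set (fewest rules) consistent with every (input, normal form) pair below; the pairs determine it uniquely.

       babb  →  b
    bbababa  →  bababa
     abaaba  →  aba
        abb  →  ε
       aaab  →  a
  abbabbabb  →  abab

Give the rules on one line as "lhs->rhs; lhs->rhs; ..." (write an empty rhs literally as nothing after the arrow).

aa->; aaa->b; bb->a; bba->ba

  | babb => baa => b
  | bbababa => bababa
  | abaaba => abba => aba
  | abb => aa => ε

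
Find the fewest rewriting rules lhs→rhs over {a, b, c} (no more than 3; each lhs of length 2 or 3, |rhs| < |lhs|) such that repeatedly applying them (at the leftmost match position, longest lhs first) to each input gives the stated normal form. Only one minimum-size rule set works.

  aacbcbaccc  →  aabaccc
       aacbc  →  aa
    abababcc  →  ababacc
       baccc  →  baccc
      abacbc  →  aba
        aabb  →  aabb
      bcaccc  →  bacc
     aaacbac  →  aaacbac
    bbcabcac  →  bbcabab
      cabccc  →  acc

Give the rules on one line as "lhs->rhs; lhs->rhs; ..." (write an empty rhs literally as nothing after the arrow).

bcc->cc; cac->ab; cbc->

  | aacbcbaccc => aabaccc
  | aacbc => aa
  | abababcc => ababacc
  | baccc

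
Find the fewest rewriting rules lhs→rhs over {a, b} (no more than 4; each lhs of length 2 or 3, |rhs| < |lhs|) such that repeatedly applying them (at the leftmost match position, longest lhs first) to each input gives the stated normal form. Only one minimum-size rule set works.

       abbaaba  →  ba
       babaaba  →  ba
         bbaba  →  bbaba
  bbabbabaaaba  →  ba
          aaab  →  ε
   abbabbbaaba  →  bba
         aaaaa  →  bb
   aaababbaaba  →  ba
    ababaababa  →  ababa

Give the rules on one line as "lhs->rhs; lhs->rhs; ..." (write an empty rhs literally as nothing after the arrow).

aa->; aaa->bb; abb->; bbb->

  | abbaaba => aaba => ba
  | babaaba => babba => ba
  | bbaba
  | bbabbabaaaba => bbabaaaba => bbabbbba => bbbba => ba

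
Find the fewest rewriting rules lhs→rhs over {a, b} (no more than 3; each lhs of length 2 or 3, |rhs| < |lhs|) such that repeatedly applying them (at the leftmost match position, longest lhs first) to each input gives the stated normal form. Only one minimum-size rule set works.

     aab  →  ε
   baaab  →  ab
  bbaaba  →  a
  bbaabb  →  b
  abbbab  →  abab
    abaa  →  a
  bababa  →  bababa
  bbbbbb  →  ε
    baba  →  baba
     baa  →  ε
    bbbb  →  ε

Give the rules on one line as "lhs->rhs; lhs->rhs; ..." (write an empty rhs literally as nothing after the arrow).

aa->b; bb->

  | aab => bb => ε
  | baaab => bbab => ab
  | bbaaba => aaba => bba => a
  | bbaabb => aabb => bbb => b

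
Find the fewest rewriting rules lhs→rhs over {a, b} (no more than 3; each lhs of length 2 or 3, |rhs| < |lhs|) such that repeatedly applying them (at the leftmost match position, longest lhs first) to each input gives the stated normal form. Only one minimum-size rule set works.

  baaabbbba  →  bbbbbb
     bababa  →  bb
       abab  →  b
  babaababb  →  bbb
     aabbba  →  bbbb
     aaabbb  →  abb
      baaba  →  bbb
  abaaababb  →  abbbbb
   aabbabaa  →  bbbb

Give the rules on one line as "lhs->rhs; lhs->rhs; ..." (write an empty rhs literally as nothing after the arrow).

  | baaabbbba => bbabbbba => bbbbbba => bbbbbb
  | bababa => aaba => bba => bb
  | abab => aa => b
  | babaababb => aaababb => bababb => aabb => bbb

aa->b; bab->a; bba->bb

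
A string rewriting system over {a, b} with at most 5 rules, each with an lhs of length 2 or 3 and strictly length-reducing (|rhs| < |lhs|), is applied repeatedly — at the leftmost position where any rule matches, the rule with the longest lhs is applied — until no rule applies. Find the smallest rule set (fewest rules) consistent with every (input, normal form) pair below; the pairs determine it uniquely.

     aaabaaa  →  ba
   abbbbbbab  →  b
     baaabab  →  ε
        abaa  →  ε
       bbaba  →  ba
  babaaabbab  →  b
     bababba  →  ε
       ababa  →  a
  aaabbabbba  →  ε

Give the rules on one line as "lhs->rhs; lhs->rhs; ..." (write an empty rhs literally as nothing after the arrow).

aa->; aaa->b; ab->; bb->a

  | aaabaaa => bbaaa => aaaa => ba
  | abbbbbbab => bbbbbab => abbbab => bbab => aab => b
  | baaabab => bbbab => abab => ab => ε
  | abaa => aa => ε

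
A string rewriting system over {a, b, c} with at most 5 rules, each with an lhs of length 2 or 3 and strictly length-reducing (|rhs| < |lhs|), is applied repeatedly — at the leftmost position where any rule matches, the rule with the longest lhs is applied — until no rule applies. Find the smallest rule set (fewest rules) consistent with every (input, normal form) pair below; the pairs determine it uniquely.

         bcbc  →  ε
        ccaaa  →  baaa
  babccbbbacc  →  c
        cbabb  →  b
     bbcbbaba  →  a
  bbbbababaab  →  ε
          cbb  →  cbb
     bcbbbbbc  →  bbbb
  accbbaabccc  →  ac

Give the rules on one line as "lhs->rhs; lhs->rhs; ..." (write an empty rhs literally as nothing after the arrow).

  | bcbc => bc => ε
  | ccaaa => baaa
  | babccbbbacc => ccccbbbacc => bccbbbacc => cbbbacc => cbbbab => cbbcc => cbc => c
  | cbabb => cccb => bcb => b

aab->c; bab->cc; bc->; cc->b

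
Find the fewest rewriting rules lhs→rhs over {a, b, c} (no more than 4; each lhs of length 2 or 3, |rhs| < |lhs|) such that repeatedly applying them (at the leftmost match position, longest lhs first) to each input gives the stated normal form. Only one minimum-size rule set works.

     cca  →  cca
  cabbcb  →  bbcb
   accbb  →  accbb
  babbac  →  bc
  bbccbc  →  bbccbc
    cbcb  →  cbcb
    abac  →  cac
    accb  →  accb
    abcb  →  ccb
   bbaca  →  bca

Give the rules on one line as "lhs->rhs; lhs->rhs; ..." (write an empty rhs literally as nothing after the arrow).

ab->c; ba->; cab->b

  | cca
  | cabbcb => bbcb
  | accbb
  | babbac => bbac => bc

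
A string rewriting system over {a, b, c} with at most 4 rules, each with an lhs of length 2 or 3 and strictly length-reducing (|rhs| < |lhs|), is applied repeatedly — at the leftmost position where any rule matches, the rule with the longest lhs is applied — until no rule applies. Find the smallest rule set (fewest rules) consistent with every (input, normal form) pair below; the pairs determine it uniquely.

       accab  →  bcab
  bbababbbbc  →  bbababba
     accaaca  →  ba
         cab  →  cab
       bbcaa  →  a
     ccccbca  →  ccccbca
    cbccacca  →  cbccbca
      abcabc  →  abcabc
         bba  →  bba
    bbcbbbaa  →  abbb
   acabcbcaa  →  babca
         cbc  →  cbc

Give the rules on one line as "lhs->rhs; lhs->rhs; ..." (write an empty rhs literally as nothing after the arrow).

aa->; ac->b; bbc->a; caa->bc

  | accab => bcab
  | bbababbbbc => bbababba
  | accaaca => bcaaca => bbcca => aca => ba
  | cab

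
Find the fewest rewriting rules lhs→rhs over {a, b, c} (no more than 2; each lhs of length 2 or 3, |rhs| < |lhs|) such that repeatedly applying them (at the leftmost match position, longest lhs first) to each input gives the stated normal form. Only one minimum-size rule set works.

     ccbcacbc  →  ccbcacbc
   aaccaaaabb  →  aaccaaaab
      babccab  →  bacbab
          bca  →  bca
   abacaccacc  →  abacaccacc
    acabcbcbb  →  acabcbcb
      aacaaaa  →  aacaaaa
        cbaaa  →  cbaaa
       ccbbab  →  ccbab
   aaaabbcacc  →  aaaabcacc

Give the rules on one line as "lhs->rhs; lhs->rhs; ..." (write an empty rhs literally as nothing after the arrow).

  | ccbcacbc
  | aaccaaaabb => aaccaaaab
  | babccab => bacbab
  | bca

bb->b; bcc->cb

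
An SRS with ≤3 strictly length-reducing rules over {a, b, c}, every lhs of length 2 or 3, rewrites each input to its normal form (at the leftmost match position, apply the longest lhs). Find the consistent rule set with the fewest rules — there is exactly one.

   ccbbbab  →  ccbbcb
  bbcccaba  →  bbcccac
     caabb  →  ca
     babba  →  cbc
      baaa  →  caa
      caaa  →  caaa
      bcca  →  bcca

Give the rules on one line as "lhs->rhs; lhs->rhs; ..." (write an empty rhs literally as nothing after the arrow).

abb->; ba->c

  | ccbbbab => ccbbcb
  | bbcccaba => bbcccac
  | caabb => ca
  | babba => cbba => cbc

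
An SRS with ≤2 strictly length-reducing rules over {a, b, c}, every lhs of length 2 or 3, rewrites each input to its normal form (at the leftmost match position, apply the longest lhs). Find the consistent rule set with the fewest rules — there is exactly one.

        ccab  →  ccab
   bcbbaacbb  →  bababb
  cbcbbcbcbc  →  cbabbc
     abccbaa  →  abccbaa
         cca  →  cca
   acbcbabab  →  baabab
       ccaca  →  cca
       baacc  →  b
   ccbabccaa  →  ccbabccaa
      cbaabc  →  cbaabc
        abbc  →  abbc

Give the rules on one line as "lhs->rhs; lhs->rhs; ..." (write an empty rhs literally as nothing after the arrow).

  | ccab
  | bcbbaacbb => babaacbb => bababb
  | cbcbbcbcbc => cbabcbcbc => cbabacbc => cbabbc
  | abccbaa

ac->; bcb->ba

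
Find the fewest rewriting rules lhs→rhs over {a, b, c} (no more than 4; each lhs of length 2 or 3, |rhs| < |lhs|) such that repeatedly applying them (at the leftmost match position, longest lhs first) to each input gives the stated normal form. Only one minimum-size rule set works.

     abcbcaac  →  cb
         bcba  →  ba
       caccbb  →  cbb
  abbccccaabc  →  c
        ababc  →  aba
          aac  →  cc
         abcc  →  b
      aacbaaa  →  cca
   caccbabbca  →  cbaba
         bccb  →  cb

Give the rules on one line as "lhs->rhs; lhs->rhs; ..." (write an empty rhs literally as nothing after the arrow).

aa->c; ac->b; bc->

  | abcbcaac => abcaac => aaac => cac => cb
  | bcba => ba
  | caccbb => cbcbb => cbb
  | abbccccaabc => abcccaabc => accaabc => bcaabc => aabc => cbc => c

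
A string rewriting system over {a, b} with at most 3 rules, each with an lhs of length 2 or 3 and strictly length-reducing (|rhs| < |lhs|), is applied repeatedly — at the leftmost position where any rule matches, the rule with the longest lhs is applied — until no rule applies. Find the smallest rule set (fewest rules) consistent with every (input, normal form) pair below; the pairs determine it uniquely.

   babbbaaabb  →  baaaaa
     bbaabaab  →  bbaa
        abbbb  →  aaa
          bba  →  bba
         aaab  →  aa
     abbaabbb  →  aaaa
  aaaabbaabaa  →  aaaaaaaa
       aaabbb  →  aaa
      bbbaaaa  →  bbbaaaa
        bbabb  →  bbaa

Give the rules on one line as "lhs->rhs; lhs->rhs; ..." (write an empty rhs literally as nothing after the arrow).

ab->; abb->aa

  | babbbaaabb => baabaaabb => baaaabb => baaaaa
  | bbaabaab => bbaaab => bbaa
  | abbbb => aabb => aaa
  | bba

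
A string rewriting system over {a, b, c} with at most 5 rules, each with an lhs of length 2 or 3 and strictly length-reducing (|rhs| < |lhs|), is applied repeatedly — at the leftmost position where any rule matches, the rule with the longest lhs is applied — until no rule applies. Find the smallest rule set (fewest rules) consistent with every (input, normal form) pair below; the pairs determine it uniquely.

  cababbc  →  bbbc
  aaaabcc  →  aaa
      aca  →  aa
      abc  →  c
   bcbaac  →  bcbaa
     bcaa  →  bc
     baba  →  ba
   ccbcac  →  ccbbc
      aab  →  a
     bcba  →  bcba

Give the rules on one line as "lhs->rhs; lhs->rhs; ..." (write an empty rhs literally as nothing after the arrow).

  | cababbc => bbabbc => bbbc
  | aaaabcc => aaacc => aaac => aaa
  | aca => aa
  | abc => c

ab->; ac->a; ca->b; caa->c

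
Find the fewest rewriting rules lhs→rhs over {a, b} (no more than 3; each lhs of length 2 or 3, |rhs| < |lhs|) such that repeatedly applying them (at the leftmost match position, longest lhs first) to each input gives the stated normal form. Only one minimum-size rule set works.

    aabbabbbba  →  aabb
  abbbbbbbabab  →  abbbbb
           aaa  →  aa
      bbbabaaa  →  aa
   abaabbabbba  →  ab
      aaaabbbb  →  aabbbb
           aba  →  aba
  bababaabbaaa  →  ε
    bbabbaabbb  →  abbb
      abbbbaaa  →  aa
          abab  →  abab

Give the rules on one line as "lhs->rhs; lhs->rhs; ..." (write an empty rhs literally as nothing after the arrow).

aaa->aa; baa->; bba->

  | aabbabbbba => aabbbba => aabb
  | abbbbbbbabab => abbbbbbab => abbbbb
  | aaa => aa
  | bbbabaaa => bbaaa => aa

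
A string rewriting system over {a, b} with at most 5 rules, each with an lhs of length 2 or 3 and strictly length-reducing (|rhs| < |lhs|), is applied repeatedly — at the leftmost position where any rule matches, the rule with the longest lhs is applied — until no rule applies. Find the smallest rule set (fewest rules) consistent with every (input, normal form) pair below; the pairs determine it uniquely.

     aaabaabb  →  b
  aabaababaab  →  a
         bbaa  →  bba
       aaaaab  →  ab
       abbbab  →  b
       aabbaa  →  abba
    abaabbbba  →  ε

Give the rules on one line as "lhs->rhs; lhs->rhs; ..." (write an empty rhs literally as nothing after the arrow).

  | aaabaabb => baabb => babb => b
  | aabaababaab => abaababaab => abababaab => aabaab => abaab => abab => a
  | bbaa => bba
  | aaaaab => aab => ab

aa->a; aaa->; bab->; bbb->a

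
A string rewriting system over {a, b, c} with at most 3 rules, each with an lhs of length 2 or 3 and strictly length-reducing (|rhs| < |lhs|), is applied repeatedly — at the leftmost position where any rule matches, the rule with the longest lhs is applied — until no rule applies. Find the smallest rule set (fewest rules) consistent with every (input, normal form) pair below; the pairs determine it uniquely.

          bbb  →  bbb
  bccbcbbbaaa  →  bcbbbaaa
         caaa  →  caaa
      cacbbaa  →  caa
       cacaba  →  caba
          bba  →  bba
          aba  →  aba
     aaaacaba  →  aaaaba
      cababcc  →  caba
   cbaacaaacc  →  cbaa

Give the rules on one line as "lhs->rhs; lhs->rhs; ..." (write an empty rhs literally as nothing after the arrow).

ac->; acb->ac; bcc->

  | bbb
  | bccbcbbbaaa => bcbbbaaa
  | caaa
  | cacbbaa => cacbaa => cacaa => caa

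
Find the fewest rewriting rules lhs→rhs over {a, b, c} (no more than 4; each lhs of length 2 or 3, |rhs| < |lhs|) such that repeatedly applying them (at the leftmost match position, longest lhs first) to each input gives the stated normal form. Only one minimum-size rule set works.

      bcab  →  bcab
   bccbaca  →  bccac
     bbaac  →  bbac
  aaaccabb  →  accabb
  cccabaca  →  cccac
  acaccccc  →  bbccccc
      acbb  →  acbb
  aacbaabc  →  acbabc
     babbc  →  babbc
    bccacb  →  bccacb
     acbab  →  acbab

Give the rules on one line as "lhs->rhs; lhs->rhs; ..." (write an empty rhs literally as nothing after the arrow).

  | bcab
  | bccbaca => bccbbb => bccac
  | bbaac => bbac
  | aaaccabb => aaccabb => accabb

aa->a; aca->bb; bbb->ac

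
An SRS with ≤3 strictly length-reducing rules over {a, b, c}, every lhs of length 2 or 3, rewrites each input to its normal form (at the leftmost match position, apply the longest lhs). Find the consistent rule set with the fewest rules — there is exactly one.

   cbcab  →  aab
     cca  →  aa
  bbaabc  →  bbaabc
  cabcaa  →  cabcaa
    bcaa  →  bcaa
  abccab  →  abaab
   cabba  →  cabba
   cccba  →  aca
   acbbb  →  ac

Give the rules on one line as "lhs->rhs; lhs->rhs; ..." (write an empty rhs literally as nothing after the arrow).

  | cbcab => ccab => aab
  | cca => aa
  | bbaabc
  | cabcaa

cb->c; cc->a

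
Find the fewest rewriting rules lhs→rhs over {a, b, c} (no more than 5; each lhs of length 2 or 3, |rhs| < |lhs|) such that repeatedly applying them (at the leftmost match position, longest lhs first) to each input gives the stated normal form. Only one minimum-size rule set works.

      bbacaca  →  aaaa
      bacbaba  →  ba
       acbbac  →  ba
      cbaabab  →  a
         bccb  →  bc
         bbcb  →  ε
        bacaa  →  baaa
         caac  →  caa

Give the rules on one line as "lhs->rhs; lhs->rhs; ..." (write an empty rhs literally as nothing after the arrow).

  | bbacaca => aacaca => aaaca => aaaa
  | bacbaba => bababa => baba => ba
  | acbbac => abbac => bac => ba
  | cbaabab => aabab => aab => a

ab->; ac->a; bb->a; cb->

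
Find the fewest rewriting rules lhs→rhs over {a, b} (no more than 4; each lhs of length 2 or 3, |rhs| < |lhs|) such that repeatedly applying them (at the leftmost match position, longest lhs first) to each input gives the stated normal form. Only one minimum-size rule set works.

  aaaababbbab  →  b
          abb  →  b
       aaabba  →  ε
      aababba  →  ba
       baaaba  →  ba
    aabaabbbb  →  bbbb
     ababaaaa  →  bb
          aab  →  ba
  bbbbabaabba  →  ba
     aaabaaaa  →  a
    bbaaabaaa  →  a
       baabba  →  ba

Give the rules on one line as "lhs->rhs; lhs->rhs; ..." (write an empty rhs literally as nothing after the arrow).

aa->b; aab->ba; ab->; bba->ab

  | aaaababbbab => baababbbab => bbaabbbab => ababbbab => abbbab => bbab => abb => b
  | abb => b
  | aaabba => babba => bba => ab => ε
  | aababba => baabba => bbaba => abba => ba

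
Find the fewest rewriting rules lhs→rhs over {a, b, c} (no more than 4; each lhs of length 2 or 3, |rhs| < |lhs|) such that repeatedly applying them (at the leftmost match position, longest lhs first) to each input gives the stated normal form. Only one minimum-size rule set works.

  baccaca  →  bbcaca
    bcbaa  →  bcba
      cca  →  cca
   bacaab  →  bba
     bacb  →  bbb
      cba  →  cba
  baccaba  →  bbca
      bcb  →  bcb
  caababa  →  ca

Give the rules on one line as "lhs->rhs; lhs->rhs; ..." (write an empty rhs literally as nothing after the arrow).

aa->a; ab->a; bac->bb

  | baccaca => bbcaca
  | bcbaa => bcba
  | cca
  | bacaab => bbaab => bbab => bba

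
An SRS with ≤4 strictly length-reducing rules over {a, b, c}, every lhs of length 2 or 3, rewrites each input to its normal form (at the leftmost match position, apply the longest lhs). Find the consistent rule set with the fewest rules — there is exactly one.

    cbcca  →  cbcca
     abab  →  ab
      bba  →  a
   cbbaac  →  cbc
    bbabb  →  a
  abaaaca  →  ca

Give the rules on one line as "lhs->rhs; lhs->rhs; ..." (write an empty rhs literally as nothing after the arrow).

aa->b; ba->; bb->

  | cbcca
  | abab => ab
  | bba => a
  | cbbaac => caac => cbc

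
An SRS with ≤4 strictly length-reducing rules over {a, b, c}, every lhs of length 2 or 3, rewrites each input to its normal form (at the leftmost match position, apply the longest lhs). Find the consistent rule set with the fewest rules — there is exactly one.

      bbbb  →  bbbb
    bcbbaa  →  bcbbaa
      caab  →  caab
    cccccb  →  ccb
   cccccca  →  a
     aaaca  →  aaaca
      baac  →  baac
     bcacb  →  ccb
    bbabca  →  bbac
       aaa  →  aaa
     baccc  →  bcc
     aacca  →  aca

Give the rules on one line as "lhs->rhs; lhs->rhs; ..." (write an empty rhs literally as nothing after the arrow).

acc->c; bca->c; ccc->

  | bbbb
  | bcbbaa
  | caab
  | cccccb => ccb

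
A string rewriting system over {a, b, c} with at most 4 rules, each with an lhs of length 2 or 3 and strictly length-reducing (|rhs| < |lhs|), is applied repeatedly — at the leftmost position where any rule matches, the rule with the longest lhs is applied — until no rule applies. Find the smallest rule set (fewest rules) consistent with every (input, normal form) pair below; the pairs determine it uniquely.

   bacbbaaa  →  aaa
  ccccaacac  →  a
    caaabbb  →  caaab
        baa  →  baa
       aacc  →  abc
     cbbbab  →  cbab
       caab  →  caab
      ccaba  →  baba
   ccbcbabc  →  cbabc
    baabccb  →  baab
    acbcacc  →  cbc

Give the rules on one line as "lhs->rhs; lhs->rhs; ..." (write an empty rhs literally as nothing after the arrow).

  | bacbbaaa => bbbbaaa => bbaaa => aaa
  | ccccaacac => bccaacac => bbaacac => aacac => abac => abb => a
  | caaabbb => caaab
  | baa

ac->b; bb->; cc->b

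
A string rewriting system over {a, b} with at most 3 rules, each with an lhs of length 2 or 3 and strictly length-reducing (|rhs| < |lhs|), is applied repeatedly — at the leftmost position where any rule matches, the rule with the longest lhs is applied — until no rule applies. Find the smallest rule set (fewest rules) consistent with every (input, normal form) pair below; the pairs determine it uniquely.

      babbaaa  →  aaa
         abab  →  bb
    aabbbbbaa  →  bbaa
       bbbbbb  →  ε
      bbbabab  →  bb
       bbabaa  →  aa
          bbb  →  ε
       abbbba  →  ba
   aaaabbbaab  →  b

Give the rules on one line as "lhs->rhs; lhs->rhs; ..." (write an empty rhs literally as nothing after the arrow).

  | babbaaa => bbbaaa => aaa
  | abab => bab => bb
  | aabbbbbaa => abbbbbaa => bbbbbaa => bbaa
  | bbbbbb => bbb => ε

ab->b; bbb->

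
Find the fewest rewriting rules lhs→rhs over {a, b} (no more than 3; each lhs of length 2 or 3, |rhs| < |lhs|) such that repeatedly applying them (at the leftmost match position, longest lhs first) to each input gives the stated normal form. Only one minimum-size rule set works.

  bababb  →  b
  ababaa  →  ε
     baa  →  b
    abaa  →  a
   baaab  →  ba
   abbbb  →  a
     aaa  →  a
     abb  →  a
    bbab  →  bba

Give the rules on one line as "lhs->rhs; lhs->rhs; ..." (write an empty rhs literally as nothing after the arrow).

aa->; aab->aa; ab->a

  | bababb => baabb => baab => baa => b
  | ababaa => aabaa => aaaa => aa => ε
  | baa => b
  | abaa => aaa => a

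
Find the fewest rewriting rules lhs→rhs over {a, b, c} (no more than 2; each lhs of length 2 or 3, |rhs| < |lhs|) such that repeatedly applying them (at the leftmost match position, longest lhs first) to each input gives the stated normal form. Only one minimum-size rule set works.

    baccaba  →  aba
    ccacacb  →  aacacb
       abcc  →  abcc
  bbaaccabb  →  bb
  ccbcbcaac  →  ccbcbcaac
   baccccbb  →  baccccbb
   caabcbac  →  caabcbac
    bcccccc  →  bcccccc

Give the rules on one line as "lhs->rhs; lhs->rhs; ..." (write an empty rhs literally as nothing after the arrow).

baa->; cca->aa

  | baccaba => baaaba => aba
  | ccacacb => aacacb
  | abcc
  | bbaaccabb => bccabb => baabb => bb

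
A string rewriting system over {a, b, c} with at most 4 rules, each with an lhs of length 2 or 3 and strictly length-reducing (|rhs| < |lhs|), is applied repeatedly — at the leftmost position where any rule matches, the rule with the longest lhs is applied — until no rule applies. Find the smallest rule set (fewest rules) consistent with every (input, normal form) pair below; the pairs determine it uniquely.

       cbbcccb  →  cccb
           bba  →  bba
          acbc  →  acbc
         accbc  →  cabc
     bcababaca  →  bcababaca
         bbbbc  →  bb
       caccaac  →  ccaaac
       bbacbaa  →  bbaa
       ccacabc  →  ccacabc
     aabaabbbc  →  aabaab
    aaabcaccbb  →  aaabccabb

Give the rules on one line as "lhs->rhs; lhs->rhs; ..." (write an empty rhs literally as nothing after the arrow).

  | cbbcccb => cccb
  | bba
  | acbc
  | accbc => cabc

acc->ca; bbc->; cba->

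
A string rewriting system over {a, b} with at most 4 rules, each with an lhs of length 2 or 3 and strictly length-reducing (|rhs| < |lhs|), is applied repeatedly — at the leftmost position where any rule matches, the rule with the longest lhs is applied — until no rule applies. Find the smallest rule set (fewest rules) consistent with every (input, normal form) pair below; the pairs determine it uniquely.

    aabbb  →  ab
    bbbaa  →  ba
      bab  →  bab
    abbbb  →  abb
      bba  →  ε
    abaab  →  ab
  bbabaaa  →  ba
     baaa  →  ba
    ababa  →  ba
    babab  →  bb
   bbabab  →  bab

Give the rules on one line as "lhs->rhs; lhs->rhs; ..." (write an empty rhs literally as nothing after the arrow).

  | aabbb => abbb => ab
  | bbbaa => baa => ba
  | bab
  | abbbb => abb

aa->a; aba->; bba->; bbb->b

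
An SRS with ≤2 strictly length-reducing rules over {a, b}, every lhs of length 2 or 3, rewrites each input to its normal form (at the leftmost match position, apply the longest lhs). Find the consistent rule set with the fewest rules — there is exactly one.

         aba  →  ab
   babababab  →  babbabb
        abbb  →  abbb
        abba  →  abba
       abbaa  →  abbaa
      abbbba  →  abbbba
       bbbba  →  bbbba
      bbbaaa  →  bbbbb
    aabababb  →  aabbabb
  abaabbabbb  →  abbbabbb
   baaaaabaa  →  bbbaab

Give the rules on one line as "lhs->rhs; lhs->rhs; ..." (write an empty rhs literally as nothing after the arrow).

aaa->bb; aba->ab

  | aba => ab
  | babababab => babbabab => babbabb
  | abbb
  | abba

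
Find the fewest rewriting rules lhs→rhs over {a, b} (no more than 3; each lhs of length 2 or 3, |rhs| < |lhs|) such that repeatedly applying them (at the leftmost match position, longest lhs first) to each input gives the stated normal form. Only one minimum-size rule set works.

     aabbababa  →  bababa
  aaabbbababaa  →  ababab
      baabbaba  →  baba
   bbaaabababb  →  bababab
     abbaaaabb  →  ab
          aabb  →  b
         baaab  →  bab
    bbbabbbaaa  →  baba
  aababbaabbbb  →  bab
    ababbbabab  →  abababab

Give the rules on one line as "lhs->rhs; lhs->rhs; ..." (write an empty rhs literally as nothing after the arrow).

  | aabbababa => bbababa => bababa
  | aaabbbababaa => abbbababaa => abbababaa => abababaa => ababab
  | baabbaba => bbbaba => bbaba => baba
  | bbaaabababb => baaabababb => babababb => bababab

aa->; bb->b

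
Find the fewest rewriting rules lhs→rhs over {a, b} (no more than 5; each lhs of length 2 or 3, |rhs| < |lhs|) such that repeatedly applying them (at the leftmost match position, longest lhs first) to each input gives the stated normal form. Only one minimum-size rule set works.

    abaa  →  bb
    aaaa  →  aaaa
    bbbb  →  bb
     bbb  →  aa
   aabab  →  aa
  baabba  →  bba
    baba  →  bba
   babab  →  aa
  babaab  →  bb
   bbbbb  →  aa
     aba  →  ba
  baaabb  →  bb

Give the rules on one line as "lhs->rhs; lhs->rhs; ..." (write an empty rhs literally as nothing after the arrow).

aab->bb; ab->b; baa->bb; bbb->aa

  | abaa => baa => bb
  | aaaa
  | bbbb => aab => bb
  | bbb => aa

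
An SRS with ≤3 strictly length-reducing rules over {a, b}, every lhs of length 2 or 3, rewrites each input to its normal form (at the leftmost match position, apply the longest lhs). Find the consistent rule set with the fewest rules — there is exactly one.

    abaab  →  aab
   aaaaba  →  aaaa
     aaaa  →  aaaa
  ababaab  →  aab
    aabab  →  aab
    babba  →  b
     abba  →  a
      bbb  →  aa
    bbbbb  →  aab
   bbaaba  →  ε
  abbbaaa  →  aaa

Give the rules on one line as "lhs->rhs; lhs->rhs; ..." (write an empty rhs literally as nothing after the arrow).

  | abaab => aab
  | aaaaba => aaaa
  | aaaa
  | ababaab => abaab => aab

abb->ab; ba->; bbb->aa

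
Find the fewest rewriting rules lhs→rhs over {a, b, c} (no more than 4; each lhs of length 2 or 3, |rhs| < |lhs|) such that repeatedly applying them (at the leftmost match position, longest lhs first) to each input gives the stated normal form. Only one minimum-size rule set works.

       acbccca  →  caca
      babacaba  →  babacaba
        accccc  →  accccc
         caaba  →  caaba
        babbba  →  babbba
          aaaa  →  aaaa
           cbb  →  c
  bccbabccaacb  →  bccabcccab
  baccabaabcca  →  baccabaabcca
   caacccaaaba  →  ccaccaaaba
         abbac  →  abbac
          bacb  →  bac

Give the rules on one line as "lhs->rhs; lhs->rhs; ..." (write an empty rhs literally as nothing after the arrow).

  | acbccca => aacca => caca
  | babacaba
  | accccc
  | caaba

aac->ca; cb->c; cbc->a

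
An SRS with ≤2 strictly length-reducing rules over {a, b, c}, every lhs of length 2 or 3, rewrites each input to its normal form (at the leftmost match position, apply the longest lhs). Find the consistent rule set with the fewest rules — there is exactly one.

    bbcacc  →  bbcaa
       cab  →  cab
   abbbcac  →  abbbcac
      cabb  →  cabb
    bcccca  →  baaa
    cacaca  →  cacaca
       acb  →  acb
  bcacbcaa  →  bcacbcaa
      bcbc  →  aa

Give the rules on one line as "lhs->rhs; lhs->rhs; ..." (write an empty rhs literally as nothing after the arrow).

  | bbcacc => bbcaa
  | cab
  | abbbcac
  | cabb

bcb->ac; cc->a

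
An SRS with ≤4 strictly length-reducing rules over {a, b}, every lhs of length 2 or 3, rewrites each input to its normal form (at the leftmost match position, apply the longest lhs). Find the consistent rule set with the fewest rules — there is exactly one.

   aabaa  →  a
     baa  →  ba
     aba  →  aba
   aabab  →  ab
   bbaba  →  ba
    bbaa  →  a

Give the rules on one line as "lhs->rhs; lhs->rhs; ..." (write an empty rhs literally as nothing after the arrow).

  | aabaa => aa => a
  | baa => ba
  | aba
  | aabab => ab

aa->a; aab->; bba->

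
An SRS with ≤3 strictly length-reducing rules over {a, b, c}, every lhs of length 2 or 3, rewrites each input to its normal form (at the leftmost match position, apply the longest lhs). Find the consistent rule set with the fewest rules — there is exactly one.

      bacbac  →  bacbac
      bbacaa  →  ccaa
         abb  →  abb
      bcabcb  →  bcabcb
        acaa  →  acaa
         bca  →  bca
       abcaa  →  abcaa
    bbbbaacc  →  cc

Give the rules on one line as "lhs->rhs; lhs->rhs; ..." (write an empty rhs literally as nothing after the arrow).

bba->c; cac->a

  | bacbac
  | bbacaa => ccaa
  | abb
  | bcabcb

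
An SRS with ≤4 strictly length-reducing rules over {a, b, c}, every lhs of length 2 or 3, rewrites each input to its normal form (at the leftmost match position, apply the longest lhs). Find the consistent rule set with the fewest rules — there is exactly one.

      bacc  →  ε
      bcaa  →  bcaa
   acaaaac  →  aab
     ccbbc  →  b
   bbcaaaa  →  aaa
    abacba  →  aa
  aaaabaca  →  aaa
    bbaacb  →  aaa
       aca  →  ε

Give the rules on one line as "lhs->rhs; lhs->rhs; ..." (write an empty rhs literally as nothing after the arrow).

  | bacc => cc => ε
  | bcaa
  | acaaaac => baaaac => aaac => aab
  | ccbbc => bbc => ac => b

ac->b; ba->; bb->a; cc->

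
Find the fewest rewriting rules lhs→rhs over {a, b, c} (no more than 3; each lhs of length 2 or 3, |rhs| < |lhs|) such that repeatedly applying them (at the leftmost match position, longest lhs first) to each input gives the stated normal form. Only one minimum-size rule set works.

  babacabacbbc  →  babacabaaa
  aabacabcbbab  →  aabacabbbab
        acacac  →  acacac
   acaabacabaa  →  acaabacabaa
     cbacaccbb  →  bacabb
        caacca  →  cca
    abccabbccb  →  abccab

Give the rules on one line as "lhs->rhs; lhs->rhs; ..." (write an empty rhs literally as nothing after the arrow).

aac->; bbc->aa; cb->b

  | babacabacbbc => babacababbc => babacabaaa
  | aabacabcbbab => aabacabbbab
  | acacac
  | acaabacabaa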